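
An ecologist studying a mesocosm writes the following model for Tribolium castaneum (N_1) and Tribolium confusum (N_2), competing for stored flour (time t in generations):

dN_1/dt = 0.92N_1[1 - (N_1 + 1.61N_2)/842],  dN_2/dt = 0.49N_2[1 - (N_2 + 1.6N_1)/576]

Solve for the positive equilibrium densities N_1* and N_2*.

N_1* ≈ 54.2, N_2* ≈ 489

Setting both brackets to zero gives the nullclines N_1 + 1.61N_2 = 842 and 1.6N_1 + N_2 = 576.
Substituting N_2 = 576 - 1.6N_1 into the first: N_1(1 - 1.61·1.6) = 842 - 1.61·576.
So N_1* = -85.4/-1.58 = 54.2, and then N_2* = 576 - 1.6·54.2 = 489.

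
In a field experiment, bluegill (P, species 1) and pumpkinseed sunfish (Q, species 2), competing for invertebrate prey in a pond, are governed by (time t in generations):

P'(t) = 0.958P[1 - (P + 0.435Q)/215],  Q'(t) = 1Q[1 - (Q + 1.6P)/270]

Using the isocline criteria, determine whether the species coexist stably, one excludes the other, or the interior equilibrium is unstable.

Compare the nullcline intercepts: K1/α12 = 215/0.435 = 494 > K2 = 270; K2/α21 = 270/1.6 = 169 < K1 = 215.
Since the inequalities point opposite ways, species 1 can invade but species 2 cannot.

species 1 excludes species 2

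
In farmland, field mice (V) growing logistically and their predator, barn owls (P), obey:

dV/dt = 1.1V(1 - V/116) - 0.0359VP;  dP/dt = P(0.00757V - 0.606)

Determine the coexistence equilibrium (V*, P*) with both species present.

From dP/dt = 0 with P > 0: 0.00757V* = 0.606, so V* = 80.1.
Substitute into dV/dt = 0: 1.1(1 - 80.1/116) = 0.0359P*.
The bracket is 0.31, giving P* = 0.341/0.0359 = 9.5.

V* ≈ 80.1, P* ≈ 9.5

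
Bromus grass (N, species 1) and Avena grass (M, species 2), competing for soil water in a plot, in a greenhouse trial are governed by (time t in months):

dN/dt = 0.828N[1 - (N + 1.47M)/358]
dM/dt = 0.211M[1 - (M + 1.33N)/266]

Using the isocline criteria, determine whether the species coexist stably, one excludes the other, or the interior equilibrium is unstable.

unstable coexistence (outcome depends on initial conditions)

Compare the nullcline intercepts: K1/α12 = 358/1.47 = 244 < K2 = 266; K2/α21 = 266/1.33 = 200 < K1 = 358.
Since both are reversed, neither can invade when rare; the interior point is a saddle.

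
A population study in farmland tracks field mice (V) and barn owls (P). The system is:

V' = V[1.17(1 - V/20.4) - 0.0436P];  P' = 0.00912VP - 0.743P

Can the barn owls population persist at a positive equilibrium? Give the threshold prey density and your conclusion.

Threshold V = 81.5; K < 81.5, so no, the predator goes extinct.

The predator equation gives dP/dt > 0 only when V > 0.743/0.00912 = 81.5.
Without the predator, V → K = 20.4. Since 20.4 < 81.5, the predator cannot invade.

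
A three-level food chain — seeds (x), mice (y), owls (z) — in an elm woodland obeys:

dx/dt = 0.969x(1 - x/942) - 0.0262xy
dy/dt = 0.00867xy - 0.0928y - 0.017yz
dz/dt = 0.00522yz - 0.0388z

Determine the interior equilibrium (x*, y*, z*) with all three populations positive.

From dz/dt = 0: 0.00522y* = 0.0388, so y* = 7.43.
From dx/dt = 0: 0.969(1 - x*/942) = 0.0262·7.43, giving x* = 942·(1 - 0.201) = 753.
From dy/dt = 0: 0.00867·753 - 0.0928 = 0.017z*, so z* = 6.43/0.017 = 378.

x* ≈ 753, y* ≈ 7.43, z* ≈ 378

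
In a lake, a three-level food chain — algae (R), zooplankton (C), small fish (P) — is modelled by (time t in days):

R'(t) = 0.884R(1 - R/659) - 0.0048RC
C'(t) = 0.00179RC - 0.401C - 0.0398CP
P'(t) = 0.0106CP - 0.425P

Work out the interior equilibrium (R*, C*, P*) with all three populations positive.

From dP/dt = 0: 0.0106C* = 0.425, so C* = 40.1.
From dR/dt = 0: 0.884(1 - R*/659) = 0.0048·40.1, giving R* = 659·(1 - 0.218) = 516.
From dC/dt = 0: 0.00179·516 - 0.401 = 0.0398P*, so P* = 0.522/0.0398 = 13.1.

R* ≈ 516, C* ≈ 40.1, P* ≈ 13.1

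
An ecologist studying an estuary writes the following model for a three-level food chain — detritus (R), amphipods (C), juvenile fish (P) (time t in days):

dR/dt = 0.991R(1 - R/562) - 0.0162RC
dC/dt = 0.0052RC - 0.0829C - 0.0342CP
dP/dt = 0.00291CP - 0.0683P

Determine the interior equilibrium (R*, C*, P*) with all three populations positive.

From dP/dt = 0: 0.00291C* = 0.0683, so C* = 23.5.
From dR/dt = 0: 0.991(1 - R*/562) = 0.0162·23.5, giving R* = 562·(1 - 0.384) = 346.
From dC/dt = 0: 0.0052·346 - 0.0829 = 0.0342P*, so P* = 1.72/0.0342 = 50.2.

R* ≈ 346, C* ≈ 23.5, P* ≈ 50.2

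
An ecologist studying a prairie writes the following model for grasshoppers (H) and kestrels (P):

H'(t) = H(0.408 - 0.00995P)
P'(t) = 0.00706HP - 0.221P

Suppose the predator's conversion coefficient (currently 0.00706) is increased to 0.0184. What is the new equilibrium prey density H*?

At the interior fixed point, setting dP/dt = 0 with P > 0 fixes H* = (predator death rate)/(HP coefficient) — independent of the other coefficients.
With the change, H* = 0.221/0.0184 = 12; it falls from 31.3.

H* ≈ 12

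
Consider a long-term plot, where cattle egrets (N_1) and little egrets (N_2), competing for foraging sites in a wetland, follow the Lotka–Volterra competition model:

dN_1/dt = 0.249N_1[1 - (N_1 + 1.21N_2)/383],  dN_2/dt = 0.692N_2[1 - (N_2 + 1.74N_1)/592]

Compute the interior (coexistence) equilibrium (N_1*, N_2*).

N_1* ≈ 302, N_2* ≈ 67.3

Setting both brackets to zero gives the nullclines N_1 + 1.21N_2 = 383 and 1.74N_1 + N_2 = 592.
Substituting N_2 = 592 - 1.74N_1 into the first: N_1(1 - 1.21·1.74) = 383 - 1.21·592.
So N_1* = -333/-1.11 = 302, and then N_2* = 592 - 1.74·302 = 67.3.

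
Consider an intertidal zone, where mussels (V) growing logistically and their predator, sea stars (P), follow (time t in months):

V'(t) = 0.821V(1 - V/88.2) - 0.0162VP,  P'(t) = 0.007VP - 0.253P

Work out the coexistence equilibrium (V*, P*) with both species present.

From dP/dt = 0 with P > 0: 0.007V* = 0.253, so V* = 36.1.
Substitute into dV/dt = 0: 0.821(1 - 36.1/88.2) = 0.0162P*.
The bracket is 0.59, giving P* = 0.485/0.0162 = 29.9.

V* ≈ 36.1, P* ≈ 29.9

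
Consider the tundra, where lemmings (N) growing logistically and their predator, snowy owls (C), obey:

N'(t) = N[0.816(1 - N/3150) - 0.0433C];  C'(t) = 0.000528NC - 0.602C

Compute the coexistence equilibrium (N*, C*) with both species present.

N* ≈ 1140, C* ≈ 12

From dC/dt = 0 with C > 0: 0.000528N* = 0.602, so N* = 1140.
Substitute into dN/dt = 0: 0.816(1 - 1140/3150) = 0.0433C*.
The bracket is 0.638, giving C* = 0.521/0.0433 = 12.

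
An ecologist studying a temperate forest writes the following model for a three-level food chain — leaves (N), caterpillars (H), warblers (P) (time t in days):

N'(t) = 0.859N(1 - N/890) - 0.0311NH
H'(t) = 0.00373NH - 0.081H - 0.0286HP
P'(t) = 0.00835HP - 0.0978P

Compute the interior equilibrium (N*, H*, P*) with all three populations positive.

From dP/dt = 0: 0.00835H* = 0.0978, so H* = 11.7.
From dN/dt = 0: 0.859(1 - N*/890) = 0.0311·11.7, giving N* = 890·(1 - 0.424) = 513.
From dH/dt = 0: 0.00373·513 - 0.081 = 0.0286P*, so P* = 1.83/0.0286 = 64.

N* ≈ 513, H* ≈ 11.7, P* ≈ 64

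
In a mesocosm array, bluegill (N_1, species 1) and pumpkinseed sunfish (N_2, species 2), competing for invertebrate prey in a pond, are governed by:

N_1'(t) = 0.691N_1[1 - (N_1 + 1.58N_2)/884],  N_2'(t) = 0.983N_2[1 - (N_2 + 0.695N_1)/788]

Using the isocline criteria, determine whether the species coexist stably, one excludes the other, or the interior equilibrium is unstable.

species 2 excludes species 1

Compare the nullcline intercepts: K1/α12 = 884/1.58 = 559 < K2 = 788; K2/α21 = 788/0.695 = 1130 > K1 = 884.
Since the inequalities point opposite ways, species 2 can invade but species 1 cannot.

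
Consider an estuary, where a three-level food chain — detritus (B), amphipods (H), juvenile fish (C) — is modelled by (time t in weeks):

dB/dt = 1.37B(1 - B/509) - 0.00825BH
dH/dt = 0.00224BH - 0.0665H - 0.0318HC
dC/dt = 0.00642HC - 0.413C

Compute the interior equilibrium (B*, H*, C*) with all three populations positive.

B* ≈ 312, H* ≈ 64.3, C* ≈ 19.9

From dC/dt = 0: 0.00642H* = 0.413, so H* = 64.3.
From dB/dt = 0: 1.37(1 - B*/509) = 0.00825·64.3, giving B* = 509·(1 - 0.387) = 312.
From dH/dt = 0: 0.00224·312 - 0.0665 = 0.0318C*, so C* = 0.632/0.0318 = 19.9.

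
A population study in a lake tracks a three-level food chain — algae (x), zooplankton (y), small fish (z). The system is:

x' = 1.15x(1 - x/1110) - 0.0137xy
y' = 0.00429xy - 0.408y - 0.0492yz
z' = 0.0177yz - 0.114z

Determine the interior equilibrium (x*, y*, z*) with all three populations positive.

x* ≈ 1020, y* ≈ 6.44, z* ≈ 81.1

From dz/dt = 0: 0.0177y* = 0.114, so y* = 6.44.
From dx/dt = 0: 1.15(1 - x*/1110) = 0.0137·6.44, giving x* = 1110·(1 - 0.0767) = 1020.
From dy/dt = 0: 0.00429·1020 - 0.408 = 0.0492z*, so z* = 3.99/0.0492 = 81.1.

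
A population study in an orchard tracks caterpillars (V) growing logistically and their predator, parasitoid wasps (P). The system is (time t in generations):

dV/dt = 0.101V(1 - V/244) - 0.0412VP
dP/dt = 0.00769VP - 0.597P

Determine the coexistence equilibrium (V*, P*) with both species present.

From dP/dt = 0 with P > 0: 0.00769V* = 0.597, so V* = 77.6.
Substitute into dV/dt = 0: 0.101(1 - 77.6/244) = 0.0412P*.
The bracket is 0.682, giving P* = 0.0689/0.0412 = 1.67.

V* ≈ 77.6, P* ≈ 1.67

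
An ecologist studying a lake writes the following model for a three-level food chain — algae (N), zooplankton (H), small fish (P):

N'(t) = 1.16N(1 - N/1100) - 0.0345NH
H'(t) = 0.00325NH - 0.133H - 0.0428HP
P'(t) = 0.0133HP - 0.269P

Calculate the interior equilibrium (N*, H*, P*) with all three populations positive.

N* ≈ 438, H* ≈ 20.2, P* ≈ 30.2

From dP/dt = 0: 0.0133H* = 0.269, so H* = 20.2.
From dN/dt = 0: 1.16(1 - N*/1100) = 0.0345·20.2, giving N* = 1100·(1 - 0.602) = 438.
From dH/dt = 0: 0.00325·438 - 0.133 = 0.0428P*, so P* = 1.29/0.0428 = 30.2.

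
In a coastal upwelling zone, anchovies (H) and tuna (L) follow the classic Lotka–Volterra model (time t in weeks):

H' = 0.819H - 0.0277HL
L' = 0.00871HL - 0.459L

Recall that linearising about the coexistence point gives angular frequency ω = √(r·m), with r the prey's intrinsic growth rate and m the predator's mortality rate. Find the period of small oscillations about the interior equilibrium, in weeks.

T ≈ 10.2 weeks

Here r = 0.819 and m = 0.459, so r·m = 0.376.
ω = √0.376 = 0.613 per week, hence T = 2π/ω ≈ 10.2 weeks.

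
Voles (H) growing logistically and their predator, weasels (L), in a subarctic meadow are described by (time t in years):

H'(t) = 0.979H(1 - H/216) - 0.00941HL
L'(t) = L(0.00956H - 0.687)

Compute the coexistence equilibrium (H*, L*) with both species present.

From dL/dt = 0 with L > 0: 0.00956H* = 0.687, so H* = 71.9.
Substitute into dH/dt = 0: 0.979(1 - 71.9/216) = 0.00941L*.
The bracket is 0.667, giving L* = 0.653/0.00941 = 69.4.

H* ≈ 71.9, L* ≈ 69.4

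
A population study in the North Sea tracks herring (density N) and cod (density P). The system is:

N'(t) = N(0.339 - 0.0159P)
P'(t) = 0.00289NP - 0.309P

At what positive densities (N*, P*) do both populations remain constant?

Set dP/dt = 0 with P > 0: 0.00289N - 0.309 = 0, so N* = 0.309/0.00289 = 107.
Set dN/dt = 0 with N > 0: 0.339 - 0.0159P = 0, so P* = 0.339/0.0159 = 21.3.

N* ≈ 107, P* ≈ 21.3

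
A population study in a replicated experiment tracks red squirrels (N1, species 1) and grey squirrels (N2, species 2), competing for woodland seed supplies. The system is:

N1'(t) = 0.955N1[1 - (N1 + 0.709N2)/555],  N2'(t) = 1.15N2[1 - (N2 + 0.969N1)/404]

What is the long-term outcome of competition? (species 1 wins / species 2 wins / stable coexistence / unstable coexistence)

Compare the nullcline intercepts: K1/α12 = 555/0.709 = 783 > K2 = 404; K2/α21 = 404/0.969 = 417 < K1 = 555.
Since the inequalities point opposite ways, species 1 can invade but species 2 cannot.

species 1 excludes species 2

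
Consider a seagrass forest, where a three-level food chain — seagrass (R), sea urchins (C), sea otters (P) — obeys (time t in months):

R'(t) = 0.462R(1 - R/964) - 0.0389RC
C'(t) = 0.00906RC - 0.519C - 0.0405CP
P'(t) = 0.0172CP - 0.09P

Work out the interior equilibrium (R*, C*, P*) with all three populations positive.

From dP/dt = 0: 0.0172C* = 0.09, so C* = 5.23.
From dR/dt = 0: 0.462(1 - R*/964) = 0.0389·5.23, giving R* = 964·(1 - 0.441) = 539.
From dC/dt = 0: 0.00906·539 - 0.519 = 0.0405P*, so P* = 4.37/0.0405 = 108.

R* ≈ 539, C* ≈ 5.23, P* ≈ 108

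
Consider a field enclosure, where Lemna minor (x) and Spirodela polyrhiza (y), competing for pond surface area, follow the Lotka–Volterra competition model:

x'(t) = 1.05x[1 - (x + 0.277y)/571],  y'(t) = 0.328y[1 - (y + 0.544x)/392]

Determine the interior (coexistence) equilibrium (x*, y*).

Setting both brackets to zero gives the nullclines x + 0.277y = 571 and 0.544x + y = 392.
Substituting y = 392 - 0.544x into the first: x(1 - 0.277·0.544) = 571 - 0.277·392.
So x* = 462/0.849 = 544, and then y* = 392 - 0.544·544 = 95.8.

x* ≈ 544, y* ≈ 95.8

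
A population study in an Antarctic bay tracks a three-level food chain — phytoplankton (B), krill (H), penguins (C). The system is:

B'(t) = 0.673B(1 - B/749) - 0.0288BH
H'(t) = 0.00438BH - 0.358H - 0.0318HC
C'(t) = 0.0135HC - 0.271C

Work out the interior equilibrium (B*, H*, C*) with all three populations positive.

B* ≈ 106, H* ≈ 20.1, C* ≈ 3.28

From dC/dt = 0: 0.0135H* = 0.271, so H* = 20.1.
From dB/dt = 0: 0.673(1 - B*/749) = 0.0288·20.1, giving B* = 749·(1 - 0.859) = 106.
From dH/dt = 0: 0.00438·106 - 0.358 = 0.0318C*, so C* = 0.104/0.0318 = 3.28.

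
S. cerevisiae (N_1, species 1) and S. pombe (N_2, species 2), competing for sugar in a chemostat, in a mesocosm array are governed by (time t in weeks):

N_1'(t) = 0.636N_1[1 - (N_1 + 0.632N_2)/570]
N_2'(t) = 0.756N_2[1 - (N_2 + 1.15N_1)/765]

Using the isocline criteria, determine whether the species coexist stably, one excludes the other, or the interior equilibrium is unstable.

Compare the nullcline intercepts: K1/α12 = 570/0.632 = 902 > K2 = 765; K2/α21 = 765/1.15 = 665 > K1 = 570.
Since both inequalities hold, each species can invade when rare, so the interior equilibrium is stable.

stable coexistence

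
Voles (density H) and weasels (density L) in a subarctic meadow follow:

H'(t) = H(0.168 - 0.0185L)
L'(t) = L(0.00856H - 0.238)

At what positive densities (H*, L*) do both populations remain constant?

Set dL/dt = 0 with L > 0: 0.00856H - 0.238 = 0, so H* = 0.238/0.00856 = 27.8.
Set dH/dt = 0 with H > 0: 0.168 - 0.0185L = 0, so L* = 0.168/0.0185 = 9.08.

H* ≈ 27.8, L* ≈ 9.08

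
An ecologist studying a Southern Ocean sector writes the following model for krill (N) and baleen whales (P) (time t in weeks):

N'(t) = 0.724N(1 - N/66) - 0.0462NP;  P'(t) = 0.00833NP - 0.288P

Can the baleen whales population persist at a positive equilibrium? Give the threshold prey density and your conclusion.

The predator equation gives dP/dt > 0 only when N > 0.288/0.00833 = 34.6.
Without the predator, N → K = 66. Since 66 > 34.6, the predator can invade and persist.

Threshold N = 34.6; K > 34.6, so yes, the predator persists.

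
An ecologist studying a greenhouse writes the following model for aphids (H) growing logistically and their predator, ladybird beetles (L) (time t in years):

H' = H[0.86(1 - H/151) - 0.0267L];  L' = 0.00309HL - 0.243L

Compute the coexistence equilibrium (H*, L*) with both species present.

From dL/dt = 0 with L > 0: 0.00309H* = 0.243, so H* = 78.6.
Substitute into dH/dt = 0: 0.86(1 - 78.6/151) = 0.0267L*.
The bracket is 0.479, giving L* = 0.412/0.0267 = 15.4.

H* ≈ 78.6, L* ≈ 15.4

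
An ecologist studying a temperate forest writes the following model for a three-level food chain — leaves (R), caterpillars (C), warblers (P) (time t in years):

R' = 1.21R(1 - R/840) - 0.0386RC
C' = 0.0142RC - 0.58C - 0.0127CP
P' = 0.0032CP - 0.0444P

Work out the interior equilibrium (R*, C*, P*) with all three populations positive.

R* ≈ 468, C* ≈ 13.9, P* ≈ 478

From dP/dt = 0: 0.0032C* = 0.0444, so C* = 13.9.
From dR/dt = 0: 1.21(1 - R*/840) = 0.0386·13.9, giving R* = 840·(1 - 0.443) = 468.
From dC/dt = 0: 0.0142·468 - 0.58 = 0.0127P*, so P* = 6.07/0.0127 = 478.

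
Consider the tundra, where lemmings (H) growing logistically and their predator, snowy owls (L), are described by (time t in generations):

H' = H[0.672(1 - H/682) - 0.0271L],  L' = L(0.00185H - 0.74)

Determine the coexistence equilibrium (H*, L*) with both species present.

H* ≈ 400, L* ≈ 10.3

From dL/dt = 0 with L > 0: 0.00185H* = 0.74, so H* = 400.
Substitute into dH/dt = 0: 0.672(1 - 400/682) = 0.0271L*.
The bracket is 0.413, giving L* = 0.278/0.0271 = 10.3.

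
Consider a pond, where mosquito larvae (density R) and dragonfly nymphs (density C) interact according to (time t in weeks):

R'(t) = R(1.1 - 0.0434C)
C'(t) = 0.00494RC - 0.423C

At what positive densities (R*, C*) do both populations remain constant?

Set dC/dt = 0 with C > 0: 0.00494R - 0.423 = 0, so R* = 0.423/0.00494 = 85.6.
Set dR/dt = 0 with R > 0: 1.1 - 0.0434C = 0, so C* = 1.1/0.0434 = 25.3.

R* ≈ 85.6, C* ≈ 25.3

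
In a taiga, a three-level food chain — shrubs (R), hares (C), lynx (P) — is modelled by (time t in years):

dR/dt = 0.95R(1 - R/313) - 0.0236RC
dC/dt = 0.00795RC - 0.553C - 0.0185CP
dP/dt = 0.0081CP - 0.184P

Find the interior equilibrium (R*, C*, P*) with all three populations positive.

From dP/dt = 0: 0.0081C* = 0.184, so C* = 22.7.
From dR/dt = 0: 0.95(1 - R*/313) = 0.0236·22.7, giving R* = 313·(1 - 0.564) = 136.
From dC/dt = 0: 0.00795·136 - 0.553 = 0.0185P*, so P* = 0.531/0.0185 = 28.7.

R* ≈ 136, C* ≈ 22.7, P* ≈ 28.7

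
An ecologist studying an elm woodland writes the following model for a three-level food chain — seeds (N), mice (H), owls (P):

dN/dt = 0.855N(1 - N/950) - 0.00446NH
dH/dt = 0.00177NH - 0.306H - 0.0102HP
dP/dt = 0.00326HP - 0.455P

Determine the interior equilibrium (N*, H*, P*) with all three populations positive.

N* ≈ 258, H* ≈ 140, P* ≈ 14.8

From dP/dt = 0: 0.00326H* = 0.455, so H* = 140.
From dN/dt = 0: 0.855(1 - N*/950) = 0.00446·140, giving N* = 950·(1 - 0.728) = 258.
From dH/dt = 0: 0.00177·258 - 0.306 = 0.0102P*, so P* = 0.151/0.0102 = 14.8.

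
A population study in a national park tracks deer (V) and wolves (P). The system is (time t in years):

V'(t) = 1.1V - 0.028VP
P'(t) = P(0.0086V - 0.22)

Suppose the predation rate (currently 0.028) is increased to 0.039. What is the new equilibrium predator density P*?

P* ≈ 28.2

At the interior fixed point, setting dV/dt = 0 with V > 0 fixes P* = (prey growth rate)/(VP coefficient) — independent of the other coefficients.
With the change, P* = 1.1/0.039 = 28.2; it falls from 39.3.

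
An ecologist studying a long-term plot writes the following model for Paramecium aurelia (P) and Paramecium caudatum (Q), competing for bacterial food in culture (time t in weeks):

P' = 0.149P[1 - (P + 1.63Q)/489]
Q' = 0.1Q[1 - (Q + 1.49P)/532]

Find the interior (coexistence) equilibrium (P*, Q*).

P* ≈ 265, Q* ≈ 138

Setting both brackets to zero gives the nullclines P + 1.63Q = 489 and 1.49P + Q = 532.
Substituting Q = 532 - 1.49P into the first: P(1 - 1.63·1.49) = 489 - 1.63·532.
So P* = -378/-1.43 = 265, and then Q* = 532 - 1.49·265 = 138.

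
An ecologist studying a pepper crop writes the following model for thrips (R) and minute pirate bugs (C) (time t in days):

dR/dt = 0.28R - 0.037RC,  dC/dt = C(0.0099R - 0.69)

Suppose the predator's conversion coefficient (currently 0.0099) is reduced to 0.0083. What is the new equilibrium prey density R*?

R* ≈ 83.1

At the interior fixed point, setting dC/dt = 0 with C > 0 fixes R* = (predator death rate)/(RC coefficient) — independent of the other coefficients.
With the change, R* = 0.69/0.0083 = 83.1; it rises from 69.7.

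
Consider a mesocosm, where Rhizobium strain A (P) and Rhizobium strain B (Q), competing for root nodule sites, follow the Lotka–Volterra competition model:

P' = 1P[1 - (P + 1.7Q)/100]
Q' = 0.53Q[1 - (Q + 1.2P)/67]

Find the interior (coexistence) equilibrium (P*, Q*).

P* ≈ 13.4, Q* ≈ 51

Setting both brackets to zero gives the nullclines P + 1.7Q = 100 and 1.2P + Q = 67.
Substituting Q = 67 - 1.2P into the first: P(1 - 1.7·1.2) = 100 - 1.7·67.
So P* = -13.9/-1.04 = 13.4, and then Q* = 67 - 1.2·13.4 = 51.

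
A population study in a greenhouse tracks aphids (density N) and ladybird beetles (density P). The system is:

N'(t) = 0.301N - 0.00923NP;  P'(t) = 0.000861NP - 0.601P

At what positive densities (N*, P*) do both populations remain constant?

N* ≈ 698, P* ≈ 32.6

Set dP/dt = 0 with P > 0: 0.000861N - 0.601 = 0, so N* = 0.601/0.000861 = 698.
Set dN/dt = 0 with N > 0: 0.301 - 0.00923P = 0, so P* = 0.301/0.00923 = 32.6.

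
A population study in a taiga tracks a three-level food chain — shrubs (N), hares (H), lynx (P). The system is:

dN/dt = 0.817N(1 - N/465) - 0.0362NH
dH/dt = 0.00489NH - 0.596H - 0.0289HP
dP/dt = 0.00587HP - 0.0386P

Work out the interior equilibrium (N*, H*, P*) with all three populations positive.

From dP/dt = 0: 0.00587H* = 0.0386, so H* = 6.58.
From dN/dt = 0: 0.817(1 - N*/465) = 0.0362·6.58, giving N* = 465·(1 - 0.291) = 330.
From dH/dt = 0: 0.00489·330 - 0.596 = 0.0289P*, so P* = 1.02/0.0289 = 35.1.

N* ≈ 330, H* ≈ 6.58, P* ≈ 35.1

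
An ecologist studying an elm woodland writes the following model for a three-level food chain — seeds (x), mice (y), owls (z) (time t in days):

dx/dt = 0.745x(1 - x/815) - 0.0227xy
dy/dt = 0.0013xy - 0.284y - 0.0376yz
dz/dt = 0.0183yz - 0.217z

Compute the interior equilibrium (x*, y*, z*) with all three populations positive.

From dz/dt = 0: 0.0183y* = 0.217, so y* = 11.9.
From dx/dt = 0: 0.745(1 - x*/815) = 0.0227·11.9, giving x* = 815·(1 - 0.361) = 521.
From dy/dt = 0: 0.0013·521 - 0.284 = 0.0376z*, so z* = 0.393/0.0376 = 10.4.

x* ≈ 521, y* ≈ 11.9, z* ≈ 10.4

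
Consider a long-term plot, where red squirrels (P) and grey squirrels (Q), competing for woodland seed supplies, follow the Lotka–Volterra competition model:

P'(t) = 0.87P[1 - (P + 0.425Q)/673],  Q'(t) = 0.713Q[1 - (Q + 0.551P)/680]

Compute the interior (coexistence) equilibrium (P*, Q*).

P* ≈ 501, Q* ≈ 404

Setting both brackets to zero gives the nullclines P + 0.425Q = 673 and 0.551P + Q = 680.
Substituting Q = 680 - 0.551P into the first: P(1 - 0.425·0.551) = 673 - 0.425·680.
So P* = 384/0.766 = 501, and then Q* = 680 - 0.551·501 = 404.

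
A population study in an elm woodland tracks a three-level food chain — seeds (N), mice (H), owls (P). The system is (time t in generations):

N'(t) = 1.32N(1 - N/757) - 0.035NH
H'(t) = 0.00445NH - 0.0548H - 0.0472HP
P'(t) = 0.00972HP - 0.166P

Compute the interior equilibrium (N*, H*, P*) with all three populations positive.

From dP/dt = 0: 0.00972H* = 0.166, so H* = 17.1.
From dN/dt = 0: 1.32(1 - N*/757) = 0.035·17.1, giving N* = 757·(1 - 0.453) = 414.
From dH/dt = 0: 0.00445·414 - 0.0548 = 0.0472P*, so P* = 1.79/0.0472 = 37.9.

N* ≈ 414, H* ≈ 17.1, P* ≈ 37.9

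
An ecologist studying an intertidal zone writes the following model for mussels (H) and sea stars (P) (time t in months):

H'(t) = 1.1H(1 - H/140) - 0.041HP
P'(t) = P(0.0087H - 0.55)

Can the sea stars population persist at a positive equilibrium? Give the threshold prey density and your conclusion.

Threshold H = 63.2; K > 63.2, so yes, the predator persists.

The predator equation gives dP/dt > 0 only when H > 0.55/0.0087 = 63.2.
Without the predator, H → K = 140. Since 140 > 63.2, the predator can invade and persist.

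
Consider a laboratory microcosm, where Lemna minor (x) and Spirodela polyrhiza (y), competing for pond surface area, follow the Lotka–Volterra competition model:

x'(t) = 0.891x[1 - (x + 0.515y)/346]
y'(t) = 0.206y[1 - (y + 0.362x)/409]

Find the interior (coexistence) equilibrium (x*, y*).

Setting both brackets to zero gives the nullclines x + 0.515y = 346 and 0.362x + y = 409.
Substituting y = 409 - 0.362x into the first: x(1 - 0.515·0.362) = 346 - 0.515·409.
So x* = 135/0.814 = 166, and then y* = 409 - 0.362·166 = 349.

x* ≈ 166, y* ≈ 349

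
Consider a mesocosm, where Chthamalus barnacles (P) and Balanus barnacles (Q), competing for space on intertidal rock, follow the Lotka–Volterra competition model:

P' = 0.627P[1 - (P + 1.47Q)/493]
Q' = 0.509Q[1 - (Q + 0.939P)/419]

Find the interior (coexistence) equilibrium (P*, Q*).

P* ≈ 323, Q* ≈ 115

Setting both brackets to zero gives the nullclines P + 1.47Q = 493 and 0.939P + Q = 419.
Substituting Q = 419 - 0.939P into the first: P(1 - 1.47·0.939) = 493 - 1.47·419.
So P* = -123/-0.38 = 323, and then Q* = 419 - 0.939·323 = 115.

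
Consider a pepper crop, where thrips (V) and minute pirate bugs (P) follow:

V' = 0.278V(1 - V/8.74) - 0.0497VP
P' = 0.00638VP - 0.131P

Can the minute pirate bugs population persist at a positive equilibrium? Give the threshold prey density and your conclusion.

The predator equation gives dP/dt > 0 only when V > 0.131/0.00638 = 20.5.
Without the predator, V → K = 8.74. Since 8.74 < 20.5, the predator cannot invade.

Threshold V = 20.5; K < 20.5, so no, the predator goes extinct.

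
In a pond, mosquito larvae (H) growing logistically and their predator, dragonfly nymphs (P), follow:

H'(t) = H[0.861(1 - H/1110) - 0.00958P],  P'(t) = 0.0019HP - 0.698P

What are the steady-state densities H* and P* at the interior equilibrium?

From dP/dt = 0 with P > 0: 0.0019H* = 0.698, so H* = 367.
Substitute into dH/dt = 0: 0.861(1 - 367/1110) = 0.00958P*.
The bracket is 0.669, giving P* = 0.576/0.00958 = 60.1.

H* ≈ 367, P* ≈ 60.1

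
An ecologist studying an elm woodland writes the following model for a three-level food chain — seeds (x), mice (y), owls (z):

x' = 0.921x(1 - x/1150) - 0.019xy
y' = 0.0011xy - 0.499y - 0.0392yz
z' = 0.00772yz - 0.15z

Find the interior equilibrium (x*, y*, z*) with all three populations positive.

From dz/dt = 0: 0.00772y* = 0.15, so y* = 19.4.
From dx/dt = 0: 0.921(1 - x*/1150) = 0.019·19.4, giving x* = 1150·(1 - 0.401) = 689.
From dy/dt = 0: 0.0011·689 - 0.499 = 0.0392z*, so z* = 0.259/0.0392 = 6.61.

x* ≈ 689, y* ≈ 19.4, z* ≈ 6.61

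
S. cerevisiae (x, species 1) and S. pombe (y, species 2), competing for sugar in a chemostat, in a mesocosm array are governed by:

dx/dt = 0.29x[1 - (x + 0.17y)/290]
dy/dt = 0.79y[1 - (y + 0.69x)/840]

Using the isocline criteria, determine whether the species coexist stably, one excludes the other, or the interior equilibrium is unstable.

stable coexistence

Compare the nullcline intercepts: K1/α12 = 290/0.17 = 1710 > K2 = 840; K2/α21 = 840/0.69 = 1220 > K1 = 290.
Since both inequalities hold, each species can invade when rare, so the interior equilibrium is stable.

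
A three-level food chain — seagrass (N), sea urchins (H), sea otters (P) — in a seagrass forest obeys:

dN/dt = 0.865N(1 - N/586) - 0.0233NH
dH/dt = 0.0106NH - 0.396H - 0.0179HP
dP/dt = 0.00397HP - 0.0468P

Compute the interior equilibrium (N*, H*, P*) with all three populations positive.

From dP/dt = 0: 0.00397H* = 0.0468, so H* = 11.8.
From dN/dt = 0: 0.865(1 - N*/586) = 0.0233·11.8, giving N* = 586·(1 - 0.318) = 400.
From dH/dt = 0: 0.0106·400 - 0.396 = 0.0179P*, so P* = 3.84/0.0179 = 215.

N* ≈ 400, H* ≈ 11.8, P* ≈ 215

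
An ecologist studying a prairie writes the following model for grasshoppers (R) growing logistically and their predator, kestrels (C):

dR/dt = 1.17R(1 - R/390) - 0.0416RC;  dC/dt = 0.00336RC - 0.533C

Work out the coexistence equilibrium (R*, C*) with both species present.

R* ≈ 159, C* ≈ 16.7

From dC/dt = 0 with C > 0: 0.00336R* = 0.533, so R* = 159.
Substitute into dR/dt = 0: 1.17(1 - 159/390) = 0.0416C*.
The bracket is 0.593, giving C* = 0.694/0.0416 = 16.7.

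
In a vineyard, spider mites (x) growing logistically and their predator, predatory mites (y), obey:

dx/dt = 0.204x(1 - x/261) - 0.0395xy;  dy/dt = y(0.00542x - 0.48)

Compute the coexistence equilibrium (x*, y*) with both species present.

From dy/dt = 0 with y > 0: 0.00542x* = 0.48, so x* = 88.6.
Substitute into dx/dt = 0: 0.204(1 - 88.6/261) = 0.0395y*.
The bracket is 0.661, giving y* = 0.135/0.0395 = 3.41.

x* ≈ 88.6, y* ≈ 3.41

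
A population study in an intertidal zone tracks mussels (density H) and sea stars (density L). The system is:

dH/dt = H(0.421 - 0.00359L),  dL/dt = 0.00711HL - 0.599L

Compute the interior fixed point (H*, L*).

Set dL/dt = 0 with L > 0: 0.00711H - 0.599 = 0, so H* = 0.599/0.00711 = 84.2.
Set dH/dt = 0 with H > 0: 0.421 - 0.00359L = 0, so L* = 0.421/0.00359 = 117.

H* ≈ 84.2, L* ≈ 117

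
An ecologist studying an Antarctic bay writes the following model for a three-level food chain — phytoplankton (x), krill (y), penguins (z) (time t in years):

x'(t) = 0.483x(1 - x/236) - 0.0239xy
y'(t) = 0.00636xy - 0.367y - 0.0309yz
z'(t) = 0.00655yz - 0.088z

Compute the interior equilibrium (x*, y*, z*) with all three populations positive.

From dz/dt = 0: 0.00655y* = 0.088, so y* = 13.4.
From dx/dt = 0: 0.483(1 - x*/236) = 0.0239·13.4, giving x* = 236·(1 - 0.665) = 79.1.
From dy/dt = 0: 0.00636·79.1 - 0.367 = 0.0309z*, so z* = 0.136/0.0309 = 4.41.

x* ≈ 79.1, y* ≈ 13.4, z* ≈ 4.41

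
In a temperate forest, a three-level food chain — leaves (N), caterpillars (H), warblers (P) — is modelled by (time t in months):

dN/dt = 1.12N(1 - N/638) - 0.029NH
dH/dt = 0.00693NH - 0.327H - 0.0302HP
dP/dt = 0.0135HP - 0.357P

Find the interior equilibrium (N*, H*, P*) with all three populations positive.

From dP/dt = 0: 0.0135H* = 0.357, so H* = 26.4.
From dN/dt = 0: 1.12(1 - N*/638) = 0.029·26.4, giving N* = 638·(1 - 0.685) = 201.
From dH/dt = 0: 0.00693·201 - 0.327 = 0.0302P*, so P* = 1.07/0.0302 = 35.3.

N* ≈ 201, H* ≈ 26.4, P* ≈ 35.3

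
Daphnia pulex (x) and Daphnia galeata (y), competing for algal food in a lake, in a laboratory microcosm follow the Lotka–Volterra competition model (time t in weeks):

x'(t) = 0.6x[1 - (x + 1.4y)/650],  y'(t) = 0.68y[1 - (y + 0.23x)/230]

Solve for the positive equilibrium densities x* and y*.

Setting both brackets to zero gives the nullclines x + 1.4y = 650 and 0.23x + y = 230.
Substituting y = 230 - 0.23x into the first: x(1 - 1.4·0.23) = 650 - 1.4·230.
So x* = 328/0.678 = 484, and then y* = 230 - 0.23·484 = 119.

x* ≈ 484, y* ≈ 119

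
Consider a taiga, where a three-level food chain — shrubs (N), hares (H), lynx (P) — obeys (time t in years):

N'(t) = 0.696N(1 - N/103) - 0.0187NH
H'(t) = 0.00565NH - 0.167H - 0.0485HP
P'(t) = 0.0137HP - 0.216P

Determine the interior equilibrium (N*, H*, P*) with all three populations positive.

N* ≈ 59.4, H* ≈ 15.8, P* ≈ 3.47

From dP/dt = 0: 0.0137H* = 0.216, so H* = 15.8.
From dN/dt = 0: 0.696(1 - N*/103) = 0.0187·15.8, giving N* = 103·(1 - 0.424) = 59.4.
From dH/dt = 0: 0.00565·59.4 - 0.167 = 0.0485P*, so P* = 0.168/0.0485 = 3.47.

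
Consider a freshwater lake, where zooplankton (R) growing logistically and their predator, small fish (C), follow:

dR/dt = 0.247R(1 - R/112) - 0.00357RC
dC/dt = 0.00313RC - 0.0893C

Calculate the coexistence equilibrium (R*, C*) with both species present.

From dC/dt = 0 with C > 0: 0.00313R* = 0.0893, so R* = 28.5.
Substitute into dR/dt = 0: 0.247(1 - 28.5/112) = 0.00357C*.
The bracket is 0.745, giving C* = 0.184/0.00357 = 51.6.

R* ≈ 28.5, C* ≈ 51.6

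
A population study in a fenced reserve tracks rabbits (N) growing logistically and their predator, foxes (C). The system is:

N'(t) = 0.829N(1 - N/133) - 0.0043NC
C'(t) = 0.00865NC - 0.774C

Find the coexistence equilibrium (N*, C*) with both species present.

From dC/dt = 0 with C > 0: 0.00865N* = 0.774, so N* = 89.5.
Substitute into dN/dt = 0: 0.829(1 - 89.5/133) = 0.0043C*.
The bracket is 0.327, giving C* = 0.271/0.0043 = 63.1.

N* ≈ 89.5, C* ≈ 63.1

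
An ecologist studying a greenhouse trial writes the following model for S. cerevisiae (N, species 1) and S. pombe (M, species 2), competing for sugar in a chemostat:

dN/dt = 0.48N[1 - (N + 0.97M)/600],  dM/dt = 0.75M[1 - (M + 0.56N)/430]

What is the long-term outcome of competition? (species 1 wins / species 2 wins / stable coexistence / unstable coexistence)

Compare the nullcline intercepts: K1/α12 = 600/0.97 = 619 > K2 = 430; K2/α21 = 430/0.56 = 768 > K1 = 600.
Since both inequalities hold, each species can invade when rare, so the interior equilibrium is stable.

stable coexistence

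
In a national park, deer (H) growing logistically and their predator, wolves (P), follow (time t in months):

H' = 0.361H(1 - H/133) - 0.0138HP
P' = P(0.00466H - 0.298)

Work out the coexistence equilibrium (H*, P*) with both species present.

From dP/dt = 0 with P > 0: 0.00466H* = 0.298, so H* = 63.9.
Substitute into dH/dt = 0: 0.361(1 - 63.9/133) = 0.0138P*.
The bracket is 0.519, giving P* = 0.187/0.0138 = 13.6.

H* ≈ 63.9, P* ≈ 13.6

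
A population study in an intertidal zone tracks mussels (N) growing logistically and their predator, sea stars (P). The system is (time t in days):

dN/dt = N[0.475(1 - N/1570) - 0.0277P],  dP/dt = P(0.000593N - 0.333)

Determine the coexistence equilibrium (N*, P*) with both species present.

N* ≈ 562, P* ≈ 11

From dP/dt = 0 with P > 0: 0.000593N* = 0.333, so N* = 562.
Substitute into dN/dt = 0: 0.475(1 - 562/1570) = 0.0277P*.
The bracket is 0.642, giving P* = 0.305/0.0277 = 11.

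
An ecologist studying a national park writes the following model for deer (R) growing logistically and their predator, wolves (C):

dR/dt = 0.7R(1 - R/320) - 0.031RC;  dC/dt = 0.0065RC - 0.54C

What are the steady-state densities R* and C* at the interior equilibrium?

R* ≈ 83.1, C* ≈ 16.7

From dC/dt = 0 with C > 0: 0.0065R* = 0.54, so R* = 83.1.
Substitute into dR/dt = 0: 0.7(1 - 83.1/320) = 0.031C*.
The bracket is 0.74, giving C* = 0.518/0.031 = 16.7.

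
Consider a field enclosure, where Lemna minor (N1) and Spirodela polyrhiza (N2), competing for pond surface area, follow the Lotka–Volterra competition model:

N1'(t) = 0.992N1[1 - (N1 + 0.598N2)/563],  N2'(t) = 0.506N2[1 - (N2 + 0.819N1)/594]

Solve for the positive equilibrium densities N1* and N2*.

Setting both brackets to zero gives the nullclines N1 + 0.598N2 = 563 and 0.819N1 + N2 = 594.
Substituting N2 = 594 - 0.819N1 into the first: N1(1 - 0.598·0.819) = 563 - 0.598·594.
So N1* = 208/0.51 = 407, and then N2* = 594 - 0.819·407 = 260.

N1* ≈ 407, N2* ≈ 260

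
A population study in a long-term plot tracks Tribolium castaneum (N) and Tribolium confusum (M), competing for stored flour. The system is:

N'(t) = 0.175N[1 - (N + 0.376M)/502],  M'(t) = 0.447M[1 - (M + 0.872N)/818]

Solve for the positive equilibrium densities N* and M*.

N* ≈ 289, M* ≈ 566

Setting both brackets to zero gives the nullclines N + 0.376M = 502 and 0.872N + M = 818.
Substituting M = 818 - 0.872N into the first: N(1 - 0.376·0.872) = 502 - 0.376·818.
So N* = 194/0.672 = 289, and then M* = 818 - 0.872·289 = 566.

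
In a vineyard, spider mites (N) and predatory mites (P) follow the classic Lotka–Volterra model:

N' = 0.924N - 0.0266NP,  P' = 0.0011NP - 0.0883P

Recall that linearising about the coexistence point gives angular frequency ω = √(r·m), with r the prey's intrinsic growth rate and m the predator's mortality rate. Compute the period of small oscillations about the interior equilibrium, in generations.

Here r = 0.924 and m = 0.0883, so r·m = 0.0816.
ω = √0.0816 = 0.286 per generation, hence T = 2π/ω ≈ 22 generations.

T ≈ 22 generations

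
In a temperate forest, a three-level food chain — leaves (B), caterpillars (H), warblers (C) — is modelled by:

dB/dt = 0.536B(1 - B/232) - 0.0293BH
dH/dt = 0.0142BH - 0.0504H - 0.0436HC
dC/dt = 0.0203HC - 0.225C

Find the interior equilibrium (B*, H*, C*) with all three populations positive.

From dC/dt = 0: 0.0203H* = 0.225, so H* = 11.1.
From dB/dt = 0: 0.536(1 - B*/232) = 0.0293·11.1, giving B* = 232·(1 - 0.606) = 91.4.
From dH/dt = 0: 0.0142·91.4 - 0.0504 = 0.0436C*, so C* = 1.25/0.0436 = 28.6.

B* ≈ 91.4, H* ≈ 11.1, C* ≈ 28.6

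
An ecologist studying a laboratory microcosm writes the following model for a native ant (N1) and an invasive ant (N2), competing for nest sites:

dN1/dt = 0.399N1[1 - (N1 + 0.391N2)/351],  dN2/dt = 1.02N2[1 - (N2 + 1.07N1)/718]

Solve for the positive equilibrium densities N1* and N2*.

N1* ≈ 121, N2* ≈ 589

Setting both brackets to zero gives the nullclines N1 + 0.391N2 = 351 and 1.07N1 + N2 = 718.
Substituting N2 = 718 - 1.07N1 into the first: N1(1 - 0.391·1.07) = 351 - 0.391·718.
So N1* = 70.3/0.582 = 121, and then N2* = 718 - 1.07·121 = 589.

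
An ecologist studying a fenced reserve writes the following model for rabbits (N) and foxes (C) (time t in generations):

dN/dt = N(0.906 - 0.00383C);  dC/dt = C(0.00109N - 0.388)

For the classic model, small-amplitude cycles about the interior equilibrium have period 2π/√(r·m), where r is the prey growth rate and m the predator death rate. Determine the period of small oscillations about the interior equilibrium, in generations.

Here r = 0.906 and m = 0.388, so r·m = 0.352.
ω = √0.352 = 0.593 per generation, hence T = 2π/ω ≈ 10.6 generations.

T ≈ 10.6 generations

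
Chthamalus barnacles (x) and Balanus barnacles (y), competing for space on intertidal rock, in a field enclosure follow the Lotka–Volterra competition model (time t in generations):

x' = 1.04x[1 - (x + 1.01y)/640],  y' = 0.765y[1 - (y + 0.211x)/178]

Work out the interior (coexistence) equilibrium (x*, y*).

x* ≈ 585, y* ≈ 54.6

Setting both brackets to zero gives the nullclines x + 1.01y = 640 and 0.211x + y = 178.
Substituting y = 178 - 0.211x into the first: x(1 - 1.01·0.211) = 640 - 1.01·178.
So x* = 460/0.787 = 585, and then y* = 178 - 0.211·585 = 54.6.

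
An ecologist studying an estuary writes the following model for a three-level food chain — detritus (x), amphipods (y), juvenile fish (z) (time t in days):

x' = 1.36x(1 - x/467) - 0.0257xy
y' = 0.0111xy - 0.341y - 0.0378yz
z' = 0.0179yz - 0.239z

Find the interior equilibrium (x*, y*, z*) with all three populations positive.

x* ≈ 349, y* ≈ 13.4, z* ≈ 93.5

From dz/dt = 0: 0.0179y* = 0.239, so y* = 13.4.
From dx/dt = 0: 1.36(1 - x*/467) = 0.0257·13.4, giving x* = 467·(1 - 0.252) = 349.
From dy/dt = 0: 0.0111·349 - 0.341 = 0.0378z*, so z* = 3.53/0.0378 = 93.5.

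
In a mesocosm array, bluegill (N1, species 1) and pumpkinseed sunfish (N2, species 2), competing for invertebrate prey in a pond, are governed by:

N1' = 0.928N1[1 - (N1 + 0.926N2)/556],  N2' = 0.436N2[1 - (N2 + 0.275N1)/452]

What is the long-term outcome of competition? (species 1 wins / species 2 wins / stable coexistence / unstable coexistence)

Compare the nullcline intercepts: K1/α12 = 556/0.926 = 600 > K2 = 452; K2/α21 = 452/0.275 = 1640 > K1 = 556.
Since both inequalities hold, each species can invade when rare, so the interior equilibrium is stable.

stable coexistence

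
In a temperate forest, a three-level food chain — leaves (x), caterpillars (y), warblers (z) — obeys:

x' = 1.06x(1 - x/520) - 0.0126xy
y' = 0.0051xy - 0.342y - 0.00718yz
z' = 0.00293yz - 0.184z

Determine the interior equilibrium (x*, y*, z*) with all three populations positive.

x* ≈ 132, y* ≈ 62.8, z* ≈ 46

From dz/dt = 0: 0.00293y* = 0.184, so y* = 62.8.
From dx/dt = 0: 1.06(1 - x*/520) = 0.0126·62.8, giving x* = 520·(1 - 0.746) = 132.
From dy/dt = 0: 0.0051·132 - 0.342 = 0.00718z*, so z* = 0.33/0.00718 = 46.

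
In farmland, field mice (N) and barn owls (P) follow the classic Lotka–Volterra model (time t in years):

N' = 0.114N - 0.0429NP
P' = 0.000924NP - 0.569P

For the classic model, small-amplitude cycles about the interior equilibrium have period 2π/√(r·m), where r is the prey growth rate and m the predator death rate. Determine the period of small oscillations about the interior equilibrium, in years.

Here r = 0.114 and m = 0.569, so r·m = 0.0649.
ω = √0.0649 = 0.255 per year, hence T = 2π/ω ≈ 24.7 years.

T ≈ 24.7 years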